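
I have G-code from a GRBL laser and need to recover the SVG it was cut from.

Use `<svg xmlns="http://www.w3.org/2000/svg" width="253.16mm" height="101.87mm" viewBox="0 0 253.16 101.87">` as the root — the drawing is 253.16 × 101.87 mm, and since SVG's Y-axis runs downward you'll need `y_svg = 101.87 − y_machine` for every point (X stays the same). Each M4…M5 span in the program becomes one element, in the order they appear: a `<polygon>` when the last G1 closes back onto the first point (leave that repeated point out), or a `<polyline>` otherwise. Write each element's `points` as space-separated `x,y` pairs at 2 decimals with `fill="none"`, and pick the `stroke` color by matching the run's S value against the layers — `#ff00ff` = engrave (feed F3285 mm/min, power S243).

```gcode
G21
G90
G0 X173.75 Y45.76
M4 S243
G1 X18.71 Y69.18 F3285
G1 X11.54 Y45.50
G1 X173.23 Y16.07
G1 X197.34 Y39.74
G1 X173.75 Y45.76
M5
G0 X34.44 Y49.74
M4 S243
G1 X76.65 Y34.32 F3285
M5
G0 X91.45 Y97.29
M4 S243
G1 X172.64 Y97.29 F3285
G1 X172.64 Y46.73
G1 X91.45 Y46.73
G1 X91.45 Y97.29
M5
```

Each laser-on run becomes one SVG element. Flip Y back into SVG space with y_svg = 101.87 − y_machine. Every run uses S243, so all elements get stroke `#ff00ff` (engrave).

Run 1: The run returns to its start, so emit a `<polygon>` with points (Y-flipped): 173.75,56.11 18.71,32.69 11.54,56.37 173.23,85.80 197.34,62.13.

Run 2: The run is open, so emit a `<polyline>` with points (Y-flipped): 34.44,52.13 76.65,67.55.

Run 3: The run returns to its start, so emit a `<polygon>` with points (Y-flipped): 91.45,4.58 172.64,4.58 172.64,55.14 91.45,55.14.

<svg xmlns="http://www.w3.org/2000/svg" width="253.16mm" height="101.87mm" viewBox="0 0 253.16 101.87">
  <polygon points="173.75,56.11 18.71,32.69 11.54,56.37 173.23,85.80 197.34,62.13" fill="none" stroke="#ff00ff"/>
  <polyline points="34.44,52.13 76.65,67.55" fill="none" stroke="#ff00ff"/>
  <polygon points="91.45,4.58 172.64,4.58 172.64,55.14 91.45,55.14" fill="none" stroke="#ff00ff"/>
</svg>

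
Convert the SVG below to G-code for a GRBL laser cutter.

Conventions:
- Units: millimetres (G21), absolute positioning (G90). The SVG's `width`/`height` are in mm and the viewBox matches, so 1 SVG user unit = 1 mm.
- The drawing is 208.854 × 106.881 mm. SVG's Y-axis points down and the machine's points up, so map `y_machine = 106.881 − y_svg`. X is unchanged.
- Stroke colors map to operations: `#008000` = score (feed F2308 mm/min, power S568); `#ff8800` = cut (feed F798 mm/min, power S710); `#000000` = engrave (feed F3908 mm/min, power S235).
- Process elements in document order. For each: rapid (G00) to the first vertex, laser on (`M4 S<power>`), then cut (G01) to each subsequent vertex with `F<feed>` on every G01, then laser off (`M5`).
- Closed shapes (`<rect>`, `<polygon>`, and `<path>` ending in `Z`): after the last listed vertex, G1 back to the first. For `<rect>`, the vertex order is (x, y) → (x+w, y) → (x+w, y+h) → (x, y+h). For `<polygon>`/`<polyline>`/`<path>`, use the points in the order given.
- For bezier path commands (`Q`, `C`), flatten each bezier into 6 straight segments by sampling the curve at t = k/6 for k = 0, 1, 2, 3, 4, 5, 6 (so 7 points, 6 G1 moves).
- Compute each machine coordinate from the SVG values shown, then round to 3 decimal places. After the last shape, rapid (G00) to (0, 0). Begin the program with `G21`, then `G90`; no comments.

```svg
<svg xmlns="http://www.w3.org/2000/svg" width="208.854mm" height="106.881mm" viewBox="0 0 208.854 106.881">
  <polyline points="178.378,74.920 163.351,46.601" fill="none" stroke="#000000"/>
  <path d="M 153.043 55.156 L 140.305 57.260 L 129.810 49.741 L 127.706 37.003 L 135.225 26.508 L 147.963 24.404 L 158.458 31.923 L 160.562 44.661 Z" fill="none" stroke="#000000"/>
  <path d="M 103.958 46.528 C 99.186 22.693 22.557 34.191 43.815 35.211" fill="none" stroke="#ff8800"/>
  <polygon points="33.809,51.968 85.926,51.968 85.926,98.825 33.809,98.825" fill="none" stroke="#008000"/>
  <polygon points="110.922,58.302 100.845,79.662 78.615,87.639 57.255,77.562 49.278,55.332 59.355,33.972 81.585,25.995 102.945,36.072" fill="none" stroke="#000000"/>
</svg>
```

Since the viewBox matches the mm dimensions, user units are millimetres directly. The only transform is the Y-flip y_m = 106.881 − y_svg.

Shape 1 is a line segment drawn with `<polyline>`. Its stroke #000000 means engrave at S235, F3908. After flipping Y the toolpath is (178.378,31.961) → (163.351,60.280).

Shape 2 is a regular polygon drawn with `<path>`. Its stroke #000000 means engrave at S235, F3908. After flipping Y the toolpath is (153.043,51.725) → (140.305,49.621) → (129.810,57.140) → (127.706,69.878) → (135.225,80.373) → (147.963,82.477) → (158.458,74.958) → (160.562,62.220) → (153.043,51.725), returning to the start.

Shape 3 is a cubic bezier drawn with `<path>`. Its stroke #ff8800 means cut at S710, F798. After flipping Y the toolpath is (103.958,60.353) → (96.370,69.538) → (81.520,74.107) → (64.125,75.332) → (48.899,74.486) → (40.557,72.841) → (43.815,71.670).

Shape 4 is a rectangle drawn with `<polygon>`. Its stroke #008000 means score at S568, F2308. After flipping Y the toolpath is (33.809,54.913) → (85.926,54.913) → (85.926,8.056) → (33.809,8.056) → (33.809,54.913), returning to the start.

Shape 5 is a regular polygon drawn with `<polygon>`. Its stroke #000000 means engrave at S235, F3908. After flipping Y the toolpath is (110.922,48.579) → (100.845,27.219) → (78.615,19.242) → (57.255,29.319) → (49.278,51.549) → (59.355,72.909) → (81.585,80.886) → (102.945,70.809) → (110.922,48.579), returning to the start.

G21
G90
G00 X178.378 Y31.961
M4 S235
G01 X163.351 Y60.280 F3908
M5
G00 X153.043 Y51.725
M4 S235
G01 X140.305 Y49.621 F3908
G01 X129.810 Y57.140 F3908
G01 X127.706 Y69.878 F3908
G01 X135.225 Y80.373 F3908
G01 X147.963 Y82.477 F3908
G01 X158.458 Y74.958 F3908
G01 X160.562 Y62.220 F3908
G01 X153.043 Y51.725 F3908
M5
G00 X103.958 Y60.353
M4 S710
G01 X96.370 Y69.538 F798
G01 X81.520 Y74.107 F798
G01 X64.125 Y75.332 F798
G01 X48.899 Y74.486 F798
G01 X40.557 Y72.841 F798
G01 X43.815 Y71.670 F798
M5
G00 X33.809 Y54.913
M4 S568
G01 X85.926 Y54.913 F2308
G01 X85.926 Y8.056 F2308
G01 X33.809 Y8.056 F2308
G01 X33.809 Y54.913 F2308
M5
G00 X110.922 Y48.579
M4 S235
G01 X100.845 Y27.219 F3908
G01 X78.615 Y19.242 F3908
G01 X57.255 Y29.319 F3908
G01 X49.278 Y51.549 F3908
G01 X59.355 Y72.909 F3908
G01 X81.585 Y80.886 F3908
G01 X102.945 Y70.809 F3908
G01 X110.922 Y48.579 F3908
M5
G00 X0.000 Y0.000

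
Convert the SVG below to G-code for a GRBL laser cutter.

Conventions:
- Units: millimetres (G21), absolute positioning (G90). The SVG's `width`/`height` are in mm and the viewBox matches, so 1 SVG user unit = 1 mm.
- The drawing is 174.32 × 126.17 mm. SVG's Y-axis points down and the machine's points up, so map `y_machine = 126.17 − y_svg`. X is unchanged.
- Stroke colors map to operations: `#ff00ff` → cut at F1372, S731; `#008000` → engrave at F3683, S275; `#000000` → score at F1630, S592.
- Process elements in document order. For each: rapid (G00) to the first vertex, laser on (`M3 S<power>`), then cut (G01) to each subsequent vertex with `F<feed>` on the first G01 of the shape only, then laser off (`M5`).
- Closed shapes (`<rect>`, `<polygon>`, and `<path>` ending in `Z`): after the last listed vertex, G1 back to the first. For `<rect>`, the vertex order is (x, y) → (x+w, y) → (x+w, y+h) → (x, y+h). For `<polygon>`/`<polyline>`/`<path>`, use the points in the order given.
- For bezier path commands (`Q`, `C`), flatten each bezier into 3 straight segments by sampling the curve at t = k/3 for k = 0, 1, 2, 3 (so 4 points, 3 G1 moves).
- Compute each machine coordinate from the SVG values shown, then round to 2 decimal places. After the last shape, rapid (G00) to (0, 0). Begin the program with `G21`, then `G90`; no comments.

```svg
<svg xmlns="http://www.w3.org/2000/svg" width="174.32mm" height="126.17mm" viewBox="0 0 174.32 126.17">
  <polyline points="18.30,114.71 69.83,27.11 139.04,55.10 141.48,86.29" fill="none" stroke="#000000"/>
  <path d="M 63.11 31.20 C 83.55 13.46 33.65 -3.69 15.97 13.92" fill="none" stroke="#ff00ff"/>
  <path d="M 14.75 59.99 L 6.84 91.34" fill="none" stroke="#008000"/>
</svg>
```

Since the viewBox matches the mm dimensions, user units are millimetres directly. The only transform is the Y-flip y_m = 126.17 − y_svg.

Shape 1 is a open polyline drawn with `<polyline>`. Its stroke #000000 means score at S592, F1630. After flipping Y the toolpath is (18.30,11.46) → (69.83,99.06) → (139.04,71.07) → (141.48,39.88).

Shape 2 is a cubic bezier drawn with `<path>`. Its stroke #ff00ff means cut at S731, F1372. After flipping Y the toolpath is (63.11,94.97) → (63.90,111.25) → (40.59,119.54) → (15.97,112.25).

Shape 3 is a line segment drawn with `<path>`. Its stroke #008000 means engrave at S275, F3683. After flipping Y the toolpath is (14.75,66.18) → (6.84,34.83).

G21
G90
G00 X18.30 Y11.46
M3 S592
G01 X69.83 Y99.06 F1630
G01 X139.04 Y71.07
G01 X141.48 Y39.88
M5
G00 X63.11 Y94.97
M3 S731
G01 X63.90 Y111.25 F1372
G01 X40.59 Y119.54
G01 X15.97 Y112.25
M5
G00 X14.75 Y66.18
M3 S275
G01 X6.84 Y34.83 F3683
M5
G00 X0.00 Y0.00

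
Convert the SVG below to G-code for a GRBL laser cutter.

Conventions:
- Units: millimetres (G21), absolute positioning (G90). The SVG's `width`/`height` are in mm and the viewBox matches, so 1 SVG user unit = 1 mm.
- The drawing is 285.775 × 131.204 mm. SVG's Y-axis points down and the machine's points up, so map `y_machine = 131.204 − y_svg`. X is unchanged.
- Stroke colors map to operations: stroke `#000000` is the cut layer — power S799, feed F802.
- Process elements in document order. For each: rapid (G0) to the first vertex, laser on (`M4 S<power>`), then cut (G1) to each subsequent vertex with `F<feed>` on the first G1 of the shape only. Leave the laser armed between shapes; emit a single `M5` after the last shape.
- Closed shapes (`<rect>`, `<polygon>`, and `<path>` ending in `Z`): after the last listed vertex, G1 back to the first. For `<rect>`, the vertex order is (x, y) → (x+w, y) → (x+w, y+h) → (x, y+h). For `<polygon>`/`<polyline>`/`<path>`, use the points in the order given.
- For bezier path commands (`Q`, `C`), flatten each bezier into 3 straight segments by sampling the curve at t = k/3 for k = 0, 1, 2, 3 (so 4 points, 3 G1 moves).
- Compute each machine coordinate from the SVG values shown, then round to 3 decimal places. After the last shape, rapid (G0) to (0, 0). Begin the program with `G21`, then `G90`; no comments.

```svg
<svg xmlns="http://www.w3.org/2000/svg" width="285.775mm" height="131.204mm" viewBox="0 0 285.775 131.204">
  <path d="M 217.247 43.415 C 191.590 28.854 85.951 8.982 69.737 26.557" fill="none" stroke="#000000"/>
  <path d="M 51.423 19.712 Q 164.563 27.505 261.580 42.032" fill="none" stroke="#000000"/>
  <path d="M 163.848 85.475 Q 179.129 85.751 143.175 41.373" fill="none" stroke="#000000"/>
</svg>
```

G21
G90
G0 X217.247 Y87.789
M4 S799
G1 X171.204 Y102.537 F802
G1 X109.485 Y111.323
G1 X69.737 Y104.647
G0 X51.423 Y111.492
M4 S799
G1 X125.058 Y105.548 F802
G1 X195.111 Y98.108
G1 X261.580 Y89.172
G0 X163.848 Y45.729
M4 S799
G1 X168.343 Y50.507 F802
G1 X161.452 Y65.207
G1 X143.175 Y89.831
M5
G0 X0.000 Y0.000

1 u = 1 mm; y_m = 131.204 − y.

[1] `<path>` cubic bezier, #000000→cut S799 F802: (217.247,87.789) → (171.204,102.537) → (109.485,111.323) → (69.737,104.647)

[2] `<path>` quadratic bezier, #000000→cut S799 F802: (51.423,111.492) → (125.058,105.548) → (195.111,98.108) → (261.580,89.172)

[3] `<path>` quadratic bezier, #000000→cut S799 F802: (163.848,45.729) → (168.343,50.507) → (161.452,65.207) → (143.175,89.831)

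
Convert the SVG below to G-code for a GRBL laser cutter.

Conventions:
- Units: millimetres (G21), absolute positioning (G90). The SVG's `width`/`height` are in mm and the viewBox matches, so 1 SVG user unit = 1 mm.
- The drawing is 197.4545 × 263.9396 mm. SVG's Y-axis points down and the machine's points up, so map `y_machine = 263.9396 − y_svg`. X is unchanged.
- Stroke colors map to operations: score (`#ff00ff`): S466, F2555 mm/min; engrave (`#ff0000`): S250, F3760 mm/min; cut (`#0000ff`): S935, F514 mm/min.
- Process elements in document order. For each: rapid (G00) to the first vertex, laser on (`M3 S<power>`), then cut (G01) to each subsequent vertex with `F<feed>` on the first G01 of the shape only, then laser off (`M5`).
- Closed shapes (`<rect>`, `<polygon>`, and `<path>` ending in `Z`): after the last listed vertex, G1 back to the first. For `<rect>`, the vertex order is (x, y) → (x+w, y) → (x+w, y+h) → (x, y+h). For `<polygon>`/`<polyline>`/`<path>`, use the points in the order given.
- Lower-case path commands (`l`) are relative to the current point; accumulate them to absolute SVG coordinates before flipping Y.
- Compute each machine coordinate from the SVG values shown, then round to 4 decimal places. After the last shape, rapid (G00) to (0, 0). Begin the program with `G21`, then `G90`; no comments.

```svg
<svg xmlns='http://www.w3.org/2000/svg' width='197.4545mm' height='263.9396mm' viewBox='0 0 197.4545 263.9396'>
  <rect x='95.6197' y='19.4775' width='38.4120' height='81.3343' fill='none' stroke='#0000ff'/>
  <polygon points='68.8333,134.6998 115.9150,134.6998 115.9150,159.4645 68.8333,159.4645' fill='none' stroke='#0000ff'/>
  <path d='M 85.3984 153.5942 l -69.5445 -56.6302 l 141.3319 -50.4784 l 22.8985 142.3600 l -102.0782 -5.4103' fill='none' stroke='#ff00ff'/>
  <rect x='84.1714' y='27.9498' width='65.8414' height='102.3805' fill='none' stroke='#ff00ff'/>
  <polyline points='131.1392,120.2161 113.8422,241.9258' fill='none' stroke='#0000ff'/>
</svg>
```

G21
G90
G00 X95.6197 Y244.4621
M3 S935
G01 X134.0317 Y244.4621 F514
G01 X134.0317 Y163.1278
G01 X95.6197 Y163.1278
G01 X95.6197 Y244.4621
M5
G00 X68.8333 Y129.2398
M3 S935
G01 X115.9150 Y129.2398 F514
G01 X115.9150 Y104.4751
G01 X68.8333 Y104.4751
G01 X68.8333 Y129.2398
M5
G00 X85.3984 Y110.3454
M3 S466
G01 X15.8539 Y166.9756 F2555
G01 X157.1858 Y217.4540
G01 X180.0843 Y75.0940
G01 X78.0061 Y80.5043
M5
G00 X84.1714 Y235.9898
M3 S466
G01 X150.0128 Y235.9898 F2555
G01 X150.0128 Y133.6093
G01 X84.1714 Y133.6093
G01 X84.1714 Y235.9898
M5
G00 X131.1392 Y143.7235
M3 S935
G01 X113.8422 Y22.0138 F514
M5
G00 X0.0000 Y0.0000

1 u = 1 mm; y_m = 263.9396 − y.

[1] `<rect>` rectangle, #0000ff→cut S935 F514: (95.6197,244.4621) → (134.0317,244.4621) → (134.0317,163.1278) → (95.6197,163.1278) → (95.6197,244.4621) (closed)

[2] `<polygon>` rectangle, #0000ff→cut S935 F514: (68.8333,129.2398) → (115.9150,129.2398) → (115.9150,104.4751) → (68.8333,104.4751) → (68.8333,129.2398) (closed)

[3] `<path>` open polyline, #ff00ff→score S466 F2555: (85.3984,110.3454) → (15.8539,166.9756) → (157.1858,217.4540) → (180.0843,75.0940) → (78.0061,80.5043)

[4] `<rect>` rectangle, #ff00ff→score S466 F2555: (84.1714,235.9898) → (150.0128,235.9898) → (150.0128,133.6093) → (84.1714,133.6093) → (84.1714,235.9898) (closed)

[5] `<polyline>` line segment, #0000ff→cut S935 F514: (131.1392,143.7235) → (113.8422,22.0138)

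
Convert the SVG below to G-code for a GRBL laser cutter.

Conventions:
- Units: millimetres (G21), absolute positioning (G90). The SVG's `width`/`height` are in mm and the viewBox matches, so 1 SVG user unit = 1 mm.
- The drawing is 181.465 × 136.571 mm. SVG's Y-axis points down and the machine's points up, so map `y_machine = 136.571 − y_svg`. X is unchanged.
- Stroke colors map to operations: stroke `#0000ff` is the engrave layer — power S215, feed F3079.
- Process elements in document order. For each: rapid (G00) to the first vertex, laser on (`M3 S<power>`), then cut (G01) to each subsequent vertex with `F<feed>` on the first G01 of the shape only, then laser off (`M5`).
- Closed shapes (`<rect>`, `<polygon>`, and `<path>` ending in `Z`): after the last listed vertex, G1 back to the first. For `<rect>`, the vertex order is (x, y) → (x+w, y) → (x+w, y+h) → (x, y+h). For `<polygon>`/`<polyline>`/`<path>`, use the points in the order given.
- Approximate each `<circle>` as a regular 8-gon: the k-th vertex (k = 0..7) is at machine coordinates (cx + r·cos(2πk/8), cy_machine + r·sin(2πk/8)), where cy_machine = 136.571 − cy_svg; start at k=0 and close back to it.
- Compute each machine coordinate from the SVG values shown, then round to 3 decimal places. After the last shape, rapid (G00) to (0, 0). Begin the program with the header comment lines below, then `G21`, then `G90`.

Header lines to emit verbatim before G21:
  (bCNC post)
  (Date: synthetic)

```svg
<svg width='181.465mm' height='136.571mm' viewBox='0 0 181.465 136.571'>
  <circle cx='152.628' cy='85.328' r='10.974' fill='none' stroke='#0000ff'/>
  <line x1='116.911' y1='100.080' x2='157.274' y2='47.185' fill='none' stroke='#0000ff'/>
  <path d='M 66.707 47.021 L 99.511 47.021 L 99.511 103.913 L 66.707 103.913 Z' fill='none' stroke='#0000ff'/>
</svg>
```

(bCNC post)
(Date: synthetic)
G21
G90
G00 X163.602 Y51.243
M3 S215
G01 X160.388 Y59.003 F3079
G01 X152.628 Y62.217
G01 X144.868 Y59.003
G01 X141.654 Y51.243
G01 X144.868 Y43.483
G01 X152.628 Y40.269
G01 X160.388 Y43.483
G01 X163.602 Y51.243
M5
G00 X116.911 Y36.491
M3 S215
G01 X157.274 Y89.386 F3079
M5
G00 X66.707 Y89.550
M3 S215
G01 X99.511 Y89.550 F3079
G01 X99.511 Y32.658
G01 X66.707 Y32.658
G01 X66.707 Y89.550
M5
G00 X0.000 Y0.000

1 u = 1 mm; y_m = 136.571 − y.

[1] `<circle>` circle, #0000ff→engrave S215 F3079: (163.602,51.243) → (160.388,59.003) → (152.628,62.217) → (144.868,59.003) → (141.654,51.243) → (144.868,43.483) → (152.628,40.269) → (160.388,43.483) → (163.602,51.243) (closed)

[2] `<line>` line segment, #0000ff→engrave S215 F3079: (116.911,36.491) → (157.274,89.386)

[3] `<path>` rectangle, #0000ff→engrave S215 F3079: (66.707,89.550) → (99.511,89.550) → (99.511,32.658) → (66.707,32.658) → (66.707,89.550) (closed)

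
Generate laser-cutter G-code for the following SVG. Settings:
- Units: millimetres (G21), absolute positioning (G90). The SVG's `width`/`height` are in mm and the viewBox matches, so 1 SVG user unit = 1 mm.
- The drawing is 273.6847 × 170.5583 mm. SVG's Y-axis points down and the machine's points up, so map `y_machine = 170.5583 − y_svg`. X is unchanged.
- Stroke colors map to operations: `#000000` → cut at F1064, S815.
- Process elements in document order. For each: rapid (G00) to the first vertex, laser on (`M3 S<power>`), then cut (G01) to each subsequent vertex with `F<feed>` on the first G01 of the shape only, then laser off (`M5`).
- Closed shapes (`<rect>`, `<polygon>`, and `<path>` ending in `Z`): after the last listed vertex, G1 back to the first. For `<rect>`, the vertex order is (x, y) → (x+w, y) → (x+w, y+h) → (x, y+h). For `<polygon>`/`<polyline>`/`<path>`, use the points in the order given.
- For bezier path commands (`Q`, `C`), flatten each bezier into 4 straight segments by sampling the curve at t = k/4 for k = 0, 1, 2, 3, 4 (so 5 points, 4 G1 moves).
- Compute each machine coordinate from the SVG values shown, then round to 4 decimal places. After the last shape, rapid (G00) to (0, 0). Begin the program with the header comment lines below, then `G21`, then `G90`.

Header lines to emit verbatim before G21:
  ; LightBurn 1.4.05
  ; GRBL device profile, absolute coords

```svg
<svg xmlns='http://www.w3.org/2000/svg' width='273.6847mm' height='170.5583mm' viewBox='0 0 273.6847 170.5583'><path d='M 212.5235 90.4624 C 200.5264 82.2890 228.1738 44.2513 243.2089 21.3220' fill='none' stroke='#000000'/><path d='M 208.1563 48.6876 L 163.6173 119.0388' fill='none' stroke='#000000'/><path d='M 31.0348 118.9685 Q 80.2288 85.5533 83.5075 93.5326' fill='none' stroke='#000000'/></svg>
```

; LightBurn 1.4.05
; GRBL device profile, absolute coords
G21
G90
G00 X212.5235 Y80.0959
M3 S815
G01 X210.1425 Y91.1228 F1064
G01 X217.7291 Y109.1326
G01 X230.3843 Y129.9092
G01 X243.2089 Y149.2363
M5
G00 X208.1563 Y121.8707
M3 S815
G01 X163.6173 Y51.5195 F1064
M5
G00 X31.0348 Y51.5898
M3 S815
G01 X52.7621 Y65.7102 F1064
G01 X68.7500 Y74.6564
G01 X78.9984 Y78.4282
G01 X83.5075 Y77.0257
M5
G00 X0.0000 Y0.0000

1 u = 1 mm; y_m = 170.5583 − y.

[1] `<path>` cubic bezier, #000000→cut S815 F1064: (212.5235,80.0959) → (210.1425,91.1228) → (217.7291,109.1326) → (230.3843,129.9092) → (243.2089,149.2363)

[2] `<path>` line segment, #000000→cut S815 F1064: (208.1563,121.8707) → (163.6173,51.5195)

[3] `<path>` quadratic bezier, #000000→cut S815 F1064: (31.0348,51.5898) → (52.7621,65.7102) → (68.7500,74.6564) → (78.9984,78.4282) → (83.5075,77.0257)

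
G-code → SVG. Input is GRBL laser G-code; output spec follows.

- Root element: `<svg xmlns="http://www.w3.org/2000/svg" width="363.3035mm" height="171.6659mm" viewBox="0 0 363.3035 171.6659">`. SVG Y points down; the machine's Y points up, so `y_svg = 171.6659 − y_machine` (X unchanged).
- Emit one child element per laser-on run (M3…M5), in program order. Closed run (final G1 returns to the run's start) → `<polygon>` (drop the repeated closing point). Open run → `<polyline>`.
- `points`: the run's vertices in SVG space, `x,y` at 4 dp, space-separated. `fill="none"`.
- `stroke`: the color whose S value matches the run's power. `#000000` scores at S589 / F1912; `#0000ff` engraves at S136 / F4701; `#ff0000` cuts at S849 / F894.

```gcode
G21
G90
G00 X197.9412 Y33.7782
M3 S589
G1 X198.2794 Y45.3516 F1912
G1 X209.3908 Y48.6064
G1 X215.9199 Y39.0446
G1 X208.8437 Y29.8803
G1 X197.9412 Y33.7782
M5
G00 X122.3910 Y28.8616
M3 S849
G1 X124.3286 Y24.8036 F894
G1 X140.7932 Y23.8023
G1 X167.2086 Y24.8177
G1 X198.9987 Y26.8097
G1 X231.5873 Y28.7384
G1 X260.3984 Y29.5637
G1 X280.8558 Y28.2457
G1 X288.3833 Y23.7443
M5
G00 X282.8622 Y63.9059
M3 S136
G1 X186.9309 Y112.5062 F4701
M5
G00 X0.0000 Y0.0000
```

<svg xmlns="http://www.w3.org/2000/svg" width="363.3035mm" height="171.6659mm" viewBox="0 0 363.3035 171.6659">
  <polygon points="197.9412,137.8877 198.2794,126.3143 209.3908,123.0595 215.9199,132.6213 208.8437,141.7856" fill="none" stroke="#000000"/>
  <polyline points="122.3910,142.8043 124.3286,146.8623 140.7932,147.8636 167.2086,146.8482 198.9987,144.8562 231.5873,142.9275 260.3984,142.1022 280.8558,143.4202 288.3833,147.9216" fill="none" stroke="#ff0000"/>
  <polyline points="282.8622,107.7600 186.9309,59.1597" fill="none" stroke="#0000ff"/>
</svg>

y_svg = 171.6659 − y_m.

[1] S589→`#000000` (score); closed run; points: 197.9412,137.8877 198.2794,126.3143 209.3908,123.0595 215.9199,132.6213 208.8437,141.7856

[2] S849→`#ff0000` (cut); open run; points: 122.3910,142.8043 124.3286,146.8623 140.7932,147.8636 167.2086,146.8482 198.9987,144.8562 231.5873,142.9275 260.3984,142.1022 280.8558,143.4202 288.3833,147.9216

[3] S136→`#0000ff` (engrave); open run; points: 282.8622,107.7600 186.9309,59.1597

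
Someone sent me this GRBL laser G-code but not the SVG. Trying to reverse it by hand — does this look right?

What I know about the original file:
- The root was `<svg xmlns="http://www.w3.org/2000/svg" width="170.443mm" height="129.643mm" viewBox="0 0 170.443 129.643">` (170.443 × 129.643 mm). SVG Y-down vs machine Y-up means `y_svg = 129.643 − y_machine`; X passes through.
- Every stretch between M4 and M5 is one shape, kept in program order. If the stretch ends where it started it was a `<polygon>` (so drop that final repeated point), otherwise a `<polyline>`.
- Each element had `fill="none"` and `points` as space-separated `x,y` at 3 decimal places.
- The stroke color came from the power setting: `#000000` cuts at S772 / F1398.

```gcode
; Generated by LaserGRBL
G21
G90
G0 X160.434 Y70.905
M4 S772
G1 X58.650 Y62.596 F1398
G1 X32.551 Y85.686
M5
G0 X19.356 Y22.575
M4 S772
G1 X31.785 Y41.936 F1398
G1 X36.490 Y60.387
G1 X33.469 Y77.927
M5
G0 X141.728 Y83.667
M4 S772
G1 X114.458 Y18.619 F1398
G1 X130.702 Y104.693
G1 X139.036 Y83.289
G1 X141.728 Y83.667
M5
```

<svg xmlns="http://www.w3.org/2000/svg" width="170.443mm" height="129.643mm" viewBox="0 0 170.443 129.643">
  <polyline points="160.434,58.738 58.650,67.047 32.551,43.957" fill="none" stroke="#000000"/>
  <polyline points="19.356,107.068 31.785,87.707 36.490,69.256 33.469,51.716" fill="none" stroke="#000000"/>
  <polygon points="141.728,45.976 114.458,111.024 130.702,24.950 139.036,46.354" fill="none" stroke="#000000"/>
</svg>

Each laser-on run becomes one SVG element. Flip Y back into SVG space with y_svg = 129.643 − y_machine. Every run uses S772, so all elements get stroke `#000000` (cut).

Run 1: The run is open, so emit a `<polyline>` with points (Y-flipped): 160.434,58.738 58.650,67.047 32.551,43.957.

Run 2: The run is open, so emit a `<polyline>` with points (Y-flipped): 19.356,107.068 31.785,87.707 36.490,69.256 33.469,51.716.

Run 3: The run returns to its start, so emit a `<polygon>` with points (Y-flipped): 141.728,45.976 114.458,111.024 130.702,24.950 139.036,46.354.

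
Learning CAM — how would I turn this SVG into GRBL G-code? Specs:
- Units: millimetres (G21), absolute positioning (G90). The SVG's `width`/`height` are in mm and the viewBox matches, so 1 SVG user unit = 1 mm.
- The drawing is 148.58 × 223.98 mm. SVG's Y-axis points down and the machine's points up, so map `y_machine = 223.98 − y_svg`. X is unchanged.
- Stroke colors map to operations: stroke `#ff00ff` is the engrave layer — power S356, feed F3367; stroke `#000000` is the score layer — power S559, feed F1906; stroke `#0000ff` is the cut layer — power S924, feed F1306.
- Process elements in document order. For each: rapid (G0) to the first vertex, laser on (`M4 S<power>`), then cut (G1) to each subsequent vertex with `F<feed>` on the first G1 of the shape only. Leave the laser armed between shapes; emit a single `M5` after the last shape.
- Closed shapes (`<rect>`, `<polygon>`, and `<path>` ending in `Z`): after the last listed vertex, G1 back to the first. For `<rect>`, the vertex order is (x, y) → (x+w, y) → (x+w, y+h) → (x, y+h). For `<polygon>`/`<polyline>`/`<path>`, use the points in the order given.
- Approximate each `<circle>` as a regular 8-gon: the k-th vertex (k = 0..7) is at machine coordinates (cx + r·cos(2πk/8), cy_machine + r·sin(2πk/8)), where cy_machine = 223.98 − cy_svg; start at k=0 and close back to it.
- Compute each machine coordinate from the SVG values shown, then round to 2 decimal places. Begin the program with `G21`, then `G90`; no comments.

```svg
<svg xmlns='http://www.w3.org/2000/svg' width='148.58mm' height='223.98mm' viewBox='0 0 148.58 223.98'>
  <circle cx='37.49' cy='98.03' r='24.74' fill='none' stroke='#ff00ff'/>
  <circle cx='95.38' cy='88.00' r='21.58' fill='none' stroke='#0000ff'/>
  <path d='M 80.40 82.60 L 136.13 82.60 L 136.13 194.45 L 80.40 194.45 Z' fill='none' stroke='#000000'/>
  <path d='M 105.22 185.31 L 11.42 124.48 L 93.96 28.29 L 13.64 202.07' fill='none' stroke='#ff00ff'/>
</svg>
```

Since the viewBox matches the mm dimensions, user units are millimetres directly. The only transform is the Y-flip y_m = 223.98 − y_svg.

Shape 1 is a circle drawn with `<circle>`. Its stroke #ff00ff means engrave at S356, F3367. After flipping Y the toolpath is (62.23,125.95) → (54.98,143.44) → (37.49,150.69) → (20.00,143.44) → (12.75,125.95) → (20.00,108.46) → (37.49,101.21) → (54.98,108.46) → (62.23,125.95), returning to the start.

Shape 2 is a circle drawn with `<circle>`. Its stroke #0000ff means cut at S924, F1306. After flipping Y the toolpath is (116.96,135.98) → (110.64,151.24) → (95.38,157.56) → (80.12,151.24) → (73.80,135.98) → (80.12,120.72) → (95.38,114.40) → (110.64,120.72) → (116.96,135.98), returning to the start.

Shape 3 is a rectangle drawn with `<path>`. Its stroke #000000 means score at S559, F1906. After flipping Y the toolpath is (80.40,141.38) → (136.13,141.38) → (136.13,29.53) → (80.40,29.53) → (80.40,141.38), returning to the start.

Shape 4 is a open polyline drawn with `<path>`. Its stroke #ff00ff means engrave at S356, F3367. After flipping Y the toolpath is (105.22,38.67) → (11.42,99.50) → (93.96,195.69) → (13.64,21.91).

G21
G90
G0 X62.23 Y125.95
M4 S356
G1 X54.98 Y143.44 F3367
G1 X37.49 Y150.69
G1 X20.00 Y143.44
G1 X12.75 Y125.95
G1 X20.00 Y108.46
G1 X37.49 Y101.21
G1 X54.98 Y108.46
G1 X62.23 Y125.95
G0 X116.96 Y135.98
M4 S924
G1 X110.64 Y151.24 F1306
G1 X95.38 Y157.56
G1 X80.12 Y151.24
G1 X73.80 Y135.98
G1 X80.12 Y120.72
G1 X95.38 Y114.40
G1 X110.64 Y120.72
G1 X116.96 Y135.98
G0 X80.40 Y141.38
M4 S559
G1 X136.13 Y141.38 F1906
G1 X136.13 Y29.53
G1 X80.40 Y29.53
G1 X80.40 Y141.38
G0 X105.22 Y38.67
M4 S356
G1 X11.42 Y99.50 F3367
G1 X93.96 Y195.69
G1 X13.64 Y21.91
M5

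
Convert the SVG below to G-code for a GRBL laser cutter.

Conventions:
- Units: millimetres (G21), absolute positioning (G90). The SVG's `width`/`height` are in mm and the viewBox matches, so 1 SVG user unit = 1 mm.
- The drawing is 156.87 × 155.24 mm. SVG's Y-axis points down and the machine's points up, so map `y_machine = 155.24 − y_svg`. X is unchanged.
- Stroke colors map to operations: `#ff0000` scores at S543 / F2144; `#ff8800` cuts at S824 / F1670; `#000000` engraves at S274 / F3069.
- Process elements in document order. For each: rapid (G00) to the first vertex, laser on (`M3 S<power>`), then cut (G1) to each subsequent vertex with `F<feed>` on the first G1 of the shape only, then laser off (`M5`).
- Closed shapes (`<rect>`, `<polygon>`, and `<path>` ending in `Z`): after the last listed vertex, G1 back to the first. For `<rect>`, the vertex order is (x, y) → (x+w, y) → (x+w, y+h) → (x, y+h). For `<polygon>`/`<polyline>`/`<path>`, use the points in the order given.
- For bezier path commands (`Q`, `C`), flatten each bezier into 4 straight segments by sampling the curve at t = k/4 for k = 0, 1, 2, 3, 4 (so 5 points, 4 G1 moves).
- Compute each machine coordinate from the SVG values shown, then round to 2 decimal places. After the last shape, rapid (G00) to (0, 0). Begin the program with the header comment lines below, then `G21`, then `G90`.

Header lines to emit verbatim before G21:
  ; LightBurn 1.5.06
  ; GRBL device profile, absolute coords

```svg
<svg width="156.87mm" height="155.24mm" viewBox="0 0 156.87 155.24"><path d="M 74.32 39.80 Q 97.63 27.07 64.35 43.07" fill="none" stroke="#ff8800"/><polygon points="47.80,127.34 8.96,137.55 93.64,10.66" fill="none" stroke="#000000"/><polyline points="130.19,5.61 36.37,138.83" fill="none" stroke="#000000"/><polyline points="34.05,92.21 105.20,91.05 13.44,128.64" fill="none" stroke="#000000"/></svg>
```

Since the viewBox matches the mm dimensions, user units are millimetres directly. The only transform is the Y-flip y_m = 155.24 − y_svg.

Shape 1 is a quadratic bezier drawn with `<path>`. Its stroke #ff8800 means cut at S824, F1670. After flipping Y the toolpath is (74.32,115.44) → (82.44,120.01) → (83.48,120.99) → (77.45,118.37) → (64.35,112.17).

Shape 2 is a closed polygon drawn with `<polygon>`. Its stroke #000000 means engrave at S274, F3069. After flipping Y the toolpath is (47.80,27.90) → (8.96,17.69) → (93.64,144.58) → (47.80,27.90), returning to the start.

Shape 3 is a line segment drawn with `<polyline>`. Its stroke #000000 means engrave at S274, F3069. After flipping Y the toolpath is (130.19,149.63) → (36.37,16.41).

Shape 4 is a open polyline drawn with `<polyline>`. Its stroke #000000 means engrave at S274, F3069. After flipping Y the toolpath is (34.05,63.03) → (105.20,64.19) → (13.44,26.60).

; LightBurn 1.5.06
; GRBL device profile, absolute coords
G21
G90
G00 X74.32 Y115.44
M3 S824
G1 X82.44 Y120.01 F1670
G1 X83.48 Y120.99
G1 X77.45 Y118.37
G1 X64.35 Y112.17
M5
G00 X47.80 Y27.90
M3 S274
G1 X8.96 Y17.69 F3069
G1 X93.64 Y144.58
G1 X47.80 Y27.90
M5
G00 X130.19 Y149.63
M3 S274
G1 X36.37 Y16.41 F3069
M5
G00 X34.05 Y63.03
M3 S274
G1 X105.20 Y64.19 F3069
G1 X13.44 Y26.60
M5
G00 X0.00 Y0.00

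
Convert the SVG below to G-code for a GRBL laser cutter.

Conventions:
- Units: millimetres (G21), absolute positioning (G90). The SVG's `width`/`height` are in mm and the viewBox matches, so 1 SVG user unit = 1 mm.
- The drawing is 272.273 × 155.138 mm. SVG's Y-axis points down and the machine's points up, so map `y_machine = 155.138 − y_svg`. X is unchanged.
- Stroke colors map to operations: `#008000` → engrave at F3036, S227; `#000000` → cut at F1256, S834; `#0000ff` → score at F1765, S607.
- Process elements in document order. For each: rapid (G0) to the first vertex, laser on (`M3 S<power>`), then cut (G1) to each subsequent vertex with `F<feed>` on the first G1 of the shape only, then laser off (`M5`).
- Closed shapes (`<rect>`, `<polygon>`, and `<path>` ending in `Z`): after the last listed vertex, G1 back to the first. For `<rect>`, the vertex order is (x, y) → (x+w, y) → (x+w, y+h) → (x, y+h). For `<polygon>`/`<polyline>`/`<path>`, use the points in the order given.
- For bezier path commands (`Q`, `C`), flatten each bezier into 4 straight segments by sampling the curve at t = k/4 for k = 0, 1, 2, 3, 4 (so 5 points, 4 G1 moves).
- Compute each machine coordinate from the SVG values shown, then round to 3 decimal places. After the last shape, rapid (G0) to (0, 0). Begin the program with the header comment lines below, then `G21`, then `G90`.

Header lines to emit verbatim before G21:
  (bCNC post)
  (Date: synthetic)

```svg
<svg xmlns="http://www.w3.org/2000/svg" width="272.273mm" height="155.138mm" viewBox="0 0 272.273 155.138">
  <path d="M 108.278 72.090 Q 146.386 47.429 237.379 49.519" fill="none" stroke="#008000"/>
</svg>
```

(bCNC post)
(Date: synthetic)
G21
G90
G0 X108.278 Y83.048
M3 S227
G1 X130.637 Y93.707 F3036
G1 X159.607 Y101.021
G1 X195.188 Y104.992
G1 X237.379 Y105.619
M5
G0 X0.000 Y0.000

1 u = 1 mm; y_m = 155.138 − y.

[1] `<path>` quadratic bezier, #008000→engrave S227 F3036: (108.278,83.048) → (130.637,93.707) → (159.607,101.021) → (195.188,104.992) → (237.379,105.619)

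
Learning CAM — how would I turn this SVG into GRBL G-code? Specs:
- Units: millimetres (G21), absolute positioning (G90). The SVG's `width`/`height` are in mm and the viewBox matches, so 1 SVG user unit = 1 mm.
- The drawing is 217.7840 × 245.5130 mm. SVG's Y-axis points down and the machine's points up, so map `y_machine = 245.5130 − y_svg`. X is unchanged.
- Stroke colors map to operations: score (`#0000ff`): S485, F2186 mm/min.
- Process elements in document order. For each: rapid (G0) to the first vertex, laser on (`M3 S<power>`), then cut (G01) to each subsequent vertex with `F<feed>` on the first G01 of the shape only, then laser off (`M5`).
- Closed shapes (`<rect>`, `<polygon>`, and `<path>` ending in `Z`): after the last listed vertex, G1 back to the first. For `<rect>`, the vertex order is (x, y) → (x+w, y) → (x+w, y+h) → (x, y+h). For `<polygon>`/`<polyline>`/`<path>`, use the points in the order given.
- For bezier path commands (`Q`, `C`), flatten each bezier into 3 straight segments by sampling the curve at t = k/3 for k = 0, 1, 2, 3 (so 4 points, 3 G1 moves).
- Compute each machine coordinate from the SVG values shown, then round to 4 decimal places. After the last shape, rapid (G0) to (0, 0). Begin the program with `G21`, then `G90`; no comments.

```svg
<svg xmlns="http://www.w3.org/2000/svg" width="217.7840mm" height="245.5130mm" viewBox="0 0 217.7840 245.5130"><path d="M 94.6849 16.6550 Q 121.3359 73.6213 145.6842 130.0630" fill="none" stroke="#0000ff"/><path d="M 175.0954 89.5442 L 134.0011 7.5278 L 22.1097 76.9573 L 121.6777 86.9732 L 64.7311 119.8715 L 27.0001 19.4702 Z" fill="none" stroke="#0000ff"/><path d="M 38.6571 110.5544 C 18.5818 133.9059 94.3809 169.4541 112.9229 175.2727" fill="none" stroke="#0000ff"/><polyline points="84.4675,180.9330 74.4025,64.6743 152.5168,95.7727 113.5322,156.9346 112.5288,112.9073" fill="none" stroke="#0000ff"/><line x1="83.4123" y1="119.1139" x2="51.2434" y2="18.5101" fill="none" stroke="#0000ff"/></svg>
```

G21
G90
G0 X94.6849 Y228.8580
M3 S485
G01 X112.1964 Y190.9388 F2186
G01 X129.1961 Y153.1361
G01 X145.6842 Y115.4500
M5
G0 X175.0954 Y155.9688
M3 S485
G01 X134.0011 Y237.9852 F2186
G01 X22.1097 Y168.5557
G01 X121.6777 Y158.5398
G01 X64.7311 Y125.6415
G01 X27.0001 Y226.0428
G01 X175.0954 Y155.9688
M5
G0 X38.6571 Y134.9586
M3 S485
G01 X44.8684 Y109.0944 F2186
G01 X80.9667 Y84.4159
G01 X112.9229 Y70.2403
M5
G0 X84.4675 Y64.5800
M3 S485
G01 X74.4025 Y180.8387 F2186
G01 X152.5168 Y149.7403
G01 X113.5322 Y88.5784
G01 X112.5288 Y132.6057
M5
G0 X83.4123 Y126.3991
M3 S485
G01 X51.2434 Y227.0029 F2186
M5
G0 X0.0000 Y0.0000

Since the viewBox matches the mm dimensions, user units are millimetres directly. The only transform is the Y-flip y_m = 245.5130 − y_svg.

Shape 1 is a quadratic bezier drawn with `<path>`. Its stroke #0000ff means score at S485, F2186. After flipping Y the toolpath is (94.6849,228.8580) → (112.1964,190.9388) → (129.1961,153.1361) → (145.6842,115.4500).

Shape 2 is a closed polygon drawn with `<path>`. Its stroke #0000ff means score at S485, F2186. After flipping Y the toolpath is (175.0954,155.9688) → (134.0011,237.9852) → (22.1097,168.5557) → (121.6777,158.5398) → (64.7311,125.6415) → (27.0001,226.0428) → (175.0954,155.9688), returning to the start.

Shape 3 is a cubic bezier drawn with `<path>`. Its stroke #0000ff means score at S485, F2186. After flipping Y the toolpath is (38.6571,134.9586) → (44.8684,109.0944) → (80.9667,84.4159) → (112.9229,70.2403).

Shape 4 is a open polyline drawn with `<polyline>`. Its stroke #0000ff means score at S485, F2186. After flipping Y the toolpath is (84.4675,64.5800) → (74.4025,180.8387) → (152.5168,149.7403) → (113.5322,88.5784) → (112.5288,132.6057).

Shape 5 is a line segment drawn with `<line>`. Its stroke #0000ff means score at S485, F2186. After flipping Y the toolpath is (83.4123,126.3991) → (51.2434,227.0029).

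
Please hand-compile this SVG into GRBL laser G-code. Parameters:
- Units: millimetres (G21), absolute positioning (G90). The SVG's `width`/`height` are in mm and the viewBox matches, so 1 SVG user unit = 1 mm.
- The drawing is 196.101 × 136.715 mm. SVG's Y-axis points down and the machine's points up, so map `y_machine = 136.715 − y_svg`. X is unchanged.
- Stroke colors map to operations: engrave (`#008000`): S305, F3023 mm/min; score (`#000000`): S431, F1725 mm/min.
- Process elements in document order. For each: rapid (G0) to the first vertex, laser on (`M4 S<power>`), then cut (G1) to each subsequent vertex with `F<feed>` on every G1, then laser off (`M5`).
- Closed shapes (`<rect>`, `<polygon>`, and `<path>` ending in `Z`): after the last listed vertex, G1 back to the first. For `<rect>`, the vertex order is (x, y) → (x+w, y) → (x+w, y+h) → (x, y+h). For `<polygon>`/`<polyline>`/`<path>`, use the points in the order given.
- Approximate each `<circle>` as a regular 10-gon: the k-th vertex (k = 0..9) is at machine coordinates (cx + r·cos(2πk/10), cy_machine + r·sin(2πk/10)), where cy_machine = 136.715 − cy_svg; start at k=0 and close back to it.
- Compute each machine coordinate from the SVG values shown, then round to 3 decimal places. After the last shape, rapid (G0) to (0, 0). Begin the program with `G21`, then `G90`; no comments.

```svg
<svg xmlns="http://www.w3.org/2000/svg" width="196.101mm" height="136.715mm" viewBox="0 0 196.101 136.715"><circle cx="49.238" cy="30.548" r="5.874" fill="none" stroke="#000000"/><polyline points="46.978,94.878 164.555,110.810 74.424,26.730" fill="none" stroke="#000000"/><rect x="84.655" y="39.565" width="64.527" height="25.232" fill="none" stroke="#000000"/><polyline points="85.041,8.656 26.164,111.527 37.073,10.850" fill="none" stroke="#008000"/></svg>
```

viewBox `0 0 196.101 136.715` with mm width/height → 1 unit = 1 mm. Flip: y_m = 136.715 − y_svg.

**Shape 1** — `<circle>` circle, stroke `#000000` → score (S431, F1725). Machine vertices: (55.112,106.167) → (53.990,109.620) → (51.053,111.754) → (47.423,111.754) → (44.486,109.620) → (43.364,106.167) → (44.486,102.714) → (47.423,100.580) → (51.053,100.580) → (53.990,102.714) → (55.112,106.167). Closed: final G1 returns to the first vertex.

**Shape 2** — `<polyline>` open polyline, stroke `#000000` → score (S431, F1725). Machine vertices: (46.978,41.837) → (164.555,25.905) → (74.424,109.985). Open path.

**Shape 3** — `<rect>` rectangle, stroke `#000000` → score (S431, F1725). Machine vertices: (84.655,97.150) → (149.182,97.150) → (149.182,71.918) → (84.655,71.918) → (84.655,97.150). Closed: final G1 returns to the first vertex.

**Shape 4** — `<polyline>` open polyline, stroke `#008000` → engrave (S305, F3023). Machine vertices: (85.041,128.059) → (26.164,25.188) → (37.073,125.865). Open path.

G21
G90
G0 X55.112 Y106.167
M4 S431
G1 X53.990 Y109.620 F1725
G1 X51.053 Y111.754 F1725
G1 X47.423 Y111.754 F1725
G1 X44.486 Y109.620 F1725
G1 X43.364 Y106.167 F1725
G1 X44.486 Y102.714 F1725
G1 X47.423 Y100.580 F1725
G1 X51.053 Y100.580 F1725
G1 X53.990 Y102.714 F1725
G1 X55.112 Y106.167 F1725
M5
G0 X46.978 Y41.837
M4 S431
G1 X164.555 Y25.905 F1725
G1 X74.424 Y109.985 F1725
M5
G0 X84.655 Y97.150
M4 S431
G1 X149.182 Y97.150 F1725
G1 X149.182 Y71.918 F1725
G1 X84.655 Y71.918 F1725
G1 X84.655 Y97.150 F1725
M5
G0 X85.041 Y128.059
M4 S305
G1 X26.164 Y25.188 F3023
G1 X37.073 Y125.865 F3023
M5
G0 X0.000 Y0.000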